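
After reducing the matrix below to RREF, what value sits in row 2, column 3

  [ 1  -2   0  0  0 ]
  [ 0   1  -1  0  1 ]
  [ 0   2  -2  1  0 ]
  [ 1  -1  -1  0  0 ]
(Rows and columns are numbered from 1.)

-1

R4 ← R4 − R1
  [ 1  -2   0  0  0 ]
  [ 0   1  -1  0  1 ]
  [ 0   2  -2  1  0 ]
  [ 0   1  -1  0  0 ]
R3 ← R3 − 2·R2
  [ 1  -2   0  0   0 ]
  [ 0   1  -1  0   1 ]
  [ 0   0   0  1  -2 ]
  [ 0   1  -1  0   0 ]
R4 ← R4 − R2
  [ 1  -2   0  0   0 ]
  [ 0   1  -1  0   1 ]
  [ 0   0   0  1  -2 ]
  [ 0   0   0  0  -1 ]
R4 ← -1·R4
  [ 1  -2   0  0   0 ]
  [ 0   1  -1  0   1 ]
  [ 0   0   0  1  -2 ]
  [ 0   0   0  0   1 ]
R3 ← R3 + 2·R4
  [ 1  -2   0  0  0 ]
  [ 0   1  -1  0  1 ]
  [ 0   0   0  1  0 ]
  [ 0   0   0  0  1 ]
R2 ← R2 − R4
  [ 1  -2   0  0  0 ]
  [ 0   1  -1  0  0 ]
  [ 0   0   0  1  0 ]
  [ 0   0   0  0  1 ]
R1 ← R1 + 2·R2
  [ 1  0  -2  0  0 ]
  [ 0  1  -1  0  0 ]
  [ 0  0   0  1  0 ]
  [ 0  0   0  0  1 ]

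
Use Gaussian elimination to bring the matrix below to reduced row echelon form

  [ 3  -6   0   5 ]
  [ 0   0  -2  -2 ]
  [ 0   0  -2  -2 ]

R1 := 1/3·R1
R2 := -1/2·R2
R3 := R3 + 2·R2

[[1, -2, 0, 5/3], [0, 0, 1, 1], [0, 0, 0, 0]]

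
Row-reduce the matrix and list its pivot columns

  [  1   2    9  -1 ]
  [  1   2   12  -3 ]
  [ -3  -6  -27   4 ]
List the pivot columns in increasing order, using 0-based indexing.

r2 := r2 − r1
r3 := r3 + 3·r1
r2 := 1/3·r2
r2 := r2 + 2/3·r3
r1 := r1 + r3
r1 := r1 − 9·r2
Pivot columns are the columns containing a leading 1.

0, 2, 3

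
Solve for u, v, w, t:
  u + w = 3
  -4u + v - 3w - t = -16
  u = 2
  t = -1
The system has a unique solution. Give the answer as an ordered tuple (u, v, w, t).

Form the augmented matrix and row-reduce:
  [  1  0   1   0  |    3 ]
  [ -4  1  -3  -1  |  -16 ]
  [  1  0   0   0  |    2 ]
  [  0  0   0   1  |   -1 ]
r2 := r2 + 4·r1
r3 := r3 − r1
r3 := -1·r3
r2 := r2 + r4
r2 := r2 − r3
r1 := r1 − r3
Reading off the last column: u = 2, v = -6, w = 1, t = -1.

(2, -6, 1, -1)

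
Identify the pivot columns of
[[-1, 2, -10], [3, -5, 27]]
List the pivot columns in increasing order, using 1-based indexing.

r1 ← -1·r1
r2 ← r2 − 3·r1
r1 ← r1 + 2·r2
Pivot columns are the columns containing a leading 1.

1, 2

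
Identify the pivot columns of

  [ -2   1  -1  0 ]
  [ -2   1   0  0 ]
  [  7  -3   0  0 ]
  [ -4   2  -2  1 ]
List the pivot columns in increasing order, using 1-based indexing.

R1 ← -1/2·R1
  [  1  -1/2  1/2  0 ]
  [ -2     1    0  0 ]
  [  7    -3    0  0 ]
  [ -4     2   -2  1 ]
R2 ← R2 + 2·R1
  [  1  -1/2  1/2  0 ]
  [  0     0    1  0 ]
  [  7    -3    0  0 ]
  [ -4     2   -2  1 ]
R3 ← R3 − 7·R1
  [  1  -1/2   1/2  0 ]
  [  0     0     1  0 ]
  [  0   1/2  -7/2  0 ]
  [ -4     2    -2  1 ]
R4 ← R4 + 4·R1
  [ 1  -1/2   1/2  0 ]
  [ 0     0     1  0 ]
  [ 0   1/2  -7/2  0 ]
  [ 0     0     0  1 ]
R2 <=> R3
  [ 1  -1/2   1/2  0 ]
  [ 0   1/2  -7/2  0 ]
  [ 0     0     1  0 ]
  [ 0     0     0  1 ]
R2 ← 2·R2
  [ 1  -1/2  1/2  0 ]
  [ 0     1   -7  0 ]
  [ 0     0    1  0 ]
  [ 0     0    0  1 ]
R2 ← R2 + 7·R3
  [ 1  -1/2  1/2  0 ]
  [ 0     1    0  0 ]
  [ 0     0    1  0 ]
  [ 0     0    0  1 ]
R1 ← R1 − 1/2·R3
  [ 1  -1/2  0  0 ]
  [ 0     1  0  0 ]
  [ 0     0  1  0 ]
  [ 0     0  0  1 ]
R1 ← R1 + 1/2·R2
  [ 1  0  0  0 ]
  [ 0  1  0  0 ]
  [ 0  0  1  0 ]
  [ 0  0  0  1 ]
Pivot columns are the columns containing a leading 1.

1, 2, 3, 4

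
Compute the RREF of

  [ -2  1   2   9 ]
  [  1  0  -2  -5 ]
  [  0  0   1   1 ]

R1 := -1/2·R1
  [ 1  -1/2  -1  -9/2 ]
  [ 1     0  -2    -5 ]
  [ 0     0   1     1 ]
R2 := R2 − R1
  [ 1  -1/2  -1  -9/2 ]
  [ 0   1/2  -1  -1/2 ]
  [ 0     0   1     1 ]
R2 := 2·R2
  [ 1  -1/2  -1  -9/2 ]
  [ 0     1  -2    -1 ]
  [ 0     0   1     1 ]
R2 := R2 + 2·R3
  [ 1  -1/2  -1  -9/2 ]
  [ 0     1   0     1 ]
  [ 0     0   1     1 ]
R1 := R1 + R3
  [ 1  -1/2  0  -7/2 ]
  [ 0     1  0     1 ]
  [ 0     0  1     1 ]
R1 := R1 + 1/2·R2
  [ 1  0  0  -3 ]
  [ 0  1  0   1 ]
  [ 0  0  1   1 ]

[[1, 0, 0, -3], [0, 1, 0, 1], [0, 0, 1, 1]]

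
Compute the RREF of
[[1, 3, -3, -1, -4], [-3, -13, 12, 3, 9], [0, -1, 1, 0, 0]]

[[1, 0, 0, -1, -4], [0, 1, 0, 0, 3], [0, 0, 1, 0, 3]]

R2 → R2 + 3·R1
  [ 1   3  -3  -1  -4 ]
  [ 0  -4   3   0  -3 ]
  [ 0  -1   1   0   0 ]
R2 → -1/4·R2
  [ 1   3    -3  -1   -4 ]
  [ 0   1  -3/4   0  3/4 ]
  [ 0  -1     1   0    0 ]
R3 → R3 + R2
  [ 1  3    -3  -1   -4 ]
  [ 0  1  -3/4   0  3/4 ]
  [ 0  0   1/4   0  3/4 ]
R3 → 4·R3
  [ 1  3    -3  -1   -4 ]
  [ 0  1  -3/4   0  3/4 ]
  [ 0  0     1   0    3 ]
R2 → R2 + 3/4·R3
  [ 1  3  -3  -1  -4 ]
  [ 0  1   0   0   3 ]
  [ 0  0   1   0   3 ]
R1 → R1 + 3·R3
  [ 1  3  0  -1  5 ]
  [ 0  1  0   0  3 ]
  [ 0  0  1   0  3 ]
R1 → R1 − 3·R2
  [ 1  0  0  -1  -4 ]
  [ 0  1  0   0   3 ]
  [ 0  0  1   0   3 ]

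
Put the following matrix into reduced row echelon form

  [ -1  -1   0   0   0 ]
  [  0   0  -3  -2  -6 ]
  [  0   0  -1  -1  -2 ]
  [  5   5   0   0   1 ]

[[1, 1, 0, 0, 0], [0, 0, 1, 0, 0], [0, 0, 0, 1, 0], [0, 0, 0, 0, 1]]

R1 → -1·R1
  [ 1  1   0   0   0 ]
  [ 0  0  -3  -2  -6 ]
  [ 0  0  -1  -1  -2 ]
  [ 5  5   0   0   1 ]
R4 → R4 − 5·R1
  [ 1  1   0   0   0 ]
  [ 0  0  -3  -2  -6 ]
  [ 0  0  -1  -1  -2 ]
  [ 0  0   0   0   1 ]
R2 → -1/3·R2
  [ 1  1   0    0   0 ]
  [ 0  0   1  2/3   2 ]
  [ 0  0  -1   -1  -2 ]
  [ 0  0   0    0   1 ]
R3 → R3 + R2
  [ 1  1  0     0  0 ]
  [ 0  0  1   2/3  2 ]
  [ 0  0  0  -1/3  0 ]
  [ 0  0  0     0  1 ]
R3 → -3·R3
  [ 1  1  0    0  0 ]
  [ 0  0  1  2/3  2 ]
  [ 0  0  0    1  0 ]
  [ 0  0  0    0  1 ]
R2 → R2 − 2·R4
  [ 1  1  0    0  0 ]
  [ 0  0  1  2/3  0 ]
  [ 0  0  0    1  0 ]
  [ 0  0  0    0  1 ]
R2 → R2 − 2/3·R3
  [ 1  1  0  0  0 ]
  [ 0  0  1  0  0 ]
  [ 0  0  0  1  0 ]
  [ 0  0  0  0  1 ]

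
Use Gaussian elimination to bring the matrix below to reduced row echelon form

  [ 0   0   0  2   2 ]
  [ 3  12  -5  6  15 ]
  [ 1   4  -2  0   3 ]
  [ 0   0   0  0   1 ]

[[1, 4, 0, 0, 0], [0, 0, 1, 0, 0], [0, 0, 0, 1, 0], [0, 0, 0, 0, 1]]

r1 <-> r2
r1 ← 1/3·r1
r3 ← r3 − r1
r2 <-> r3
r2 ← -3·r2
r3 ← 1/2·r3
r3 ← r3 − r4
r2 ← r2 − 6·r4
r1 ← r1 − 5·r4
r2 ← r2 − 6·r3
r1 ← r1 − 2·r3
r1 ← r1 + 5/3·r2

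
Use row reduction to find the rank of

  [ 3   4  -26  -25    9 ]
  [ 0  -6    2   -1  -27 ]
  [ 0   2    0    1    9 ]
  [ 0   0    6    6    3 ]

Multiply R1 by 1/3.
Multiply R2 by -1/6.
Subtract 2 times R2 from R3.
Multiply R3 by 3/2.
Subtract 6 times R3 from R4.
Multiply R4 by 1/3.
Subtract 9/2 times R4 from R2.
Subtract 3 times R4 from R1.
Add 1/3 times R3 to R2.
Add 26/3 times R3 to R1.
Subtract 4/3 times R2 from R1.
The reduced form has 4 nonzero rows.

rank = 4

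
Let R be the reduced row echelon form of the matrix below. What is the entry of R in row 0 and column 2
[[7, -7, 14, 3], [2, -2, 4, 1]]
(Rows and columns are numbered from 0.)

r1 -> 1/7·r1
  [ 1  -1  2  3/7 ]
  [ 2  -2  4    1 ]
r2 -> r2 − 2·r1
  [ 1  -1  2  3/7 ]
  [ 0   0  0  1/7 ]
r2 -> 7·r2
  [ 1  -1  2  3/7 ]
  [ 0   0  0    1 ]
r1 -> r1 − 3/7·r2
  [ 1  -1  2  0 ]
  [ 0   0  0  1 ]

2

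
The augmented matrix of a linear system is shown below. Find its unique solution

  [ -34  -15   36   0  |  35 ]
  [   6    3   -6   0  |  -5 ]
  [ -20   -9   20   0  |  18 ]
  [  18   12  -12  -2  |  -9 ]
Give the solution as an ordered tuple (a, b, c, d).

(1/2, 4/3, 2, 5)

Multiply r1 by -1/34.
Subtract 6 times r1 from r2.
Add 20 times r1 to r3.
Subtract 18 times r1 from r4.
Multiply r2 by 17/6.
Add 3/17 times r2 to r3.
Subtract 69/17 times r2 from r4.
Multiply r3 by -1.
Subtract 3 times r3 from r4.
Multiply r4 by -1/2.
Subtract r3 from r2.
Add 18/17 times r3 to r1.
Subtract 15/34 times r2 from r1.
Reading off the last column: a = 1/2, b = 4/3, c = 2, d = 5.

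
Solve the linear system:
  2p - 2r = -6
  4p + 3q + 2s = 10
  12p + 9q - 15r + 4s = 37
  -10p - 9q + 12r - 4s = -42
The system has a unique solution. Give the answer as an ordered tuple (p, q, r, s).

Form the augmented matrix and row-reduce:
  [   2   0   -2   0  |   -6 ]
  [   4   3    0   2  |   10 ]
  [  12   9  -15   4  |   37 ]
  [ -10  -9   12  -4  |  -42 ]
Multiply R1 by 1/2.
  [   1   0   -1   0  |   -3 ]
  [   4   3    0   2  |   10 ]
  [  12   9  -15   4  |   37 ]
  [ -10  -9   12  -4  |  -42 ]
Subtract 4 times R1 from R2.
  [   1   0   -1   0  |   -3 ]
  [   0   3    4   2  |   22 ]
  [  12   9  -15   4  |   37 ]
  [ -10  -9   12  -4  |  -42 ]
Subtract 12 times R1 from R3.
  [   1   0  -1   0  |   -3 ]
  [   0   3   4   2  |   22 ]
  [   0   9  -3   4  |   73 ]
  [ -10  -9  12  -4  |  -42 ]
Add 10 times R1 to R4.
  [ 1   0  -1   0  |   -3 ]
  [ 0   3   4   2  |   22 ]
  [ 0   9  -3   4  |   73 ]
  [ 0  -9   2  -4  |  -72 ]
Multiply R2 by 1/3.
  [ 1   0   -1    0  |    -3 ]
  [ 0   1  4/3  2/3  |  22/3 ]
  [ 0   9   -3    4  |    73 ]
  [ 0  -9    2   -4  |   -72 ]
Subtract 9 times R2 from R3.
  [ 1   0   -1    0  |    -3 ]
  [ 0   1  4/3  2/3  |  22/3 ]
  [ 0   0  -15   -2  |     7 ]
  [ 0  -9    2   -4  |   -72 ]
Add 9 times R2 to R4.
  [ 1  0   -1    0  |    -3 ]
  [ 0  1  4/3  2/3  |  22/3 ]
  [ 0  0  -15   -2  |     7 ]
  [ 0  0   14    2  |    -6 ]
Multiply R3 by -1/15.
  [ 1  0   -1     0  |     -3 ]
  [ 0  1  4/3   2/3  |   22/3 ]
  [ 0  0    1  2/15  |  -7/15 ]
  [ 0  0   14     2  |     -6 ]
Subtract 14 times R3 from R4.
  [ 1  0   -1     0  |     -3 ]
  [ 0  1  4/3   2/3  |   22/3 ]
  [ 0  0    1  2/15  |  -7/15 ]
  [ 0  0    0  2/15  |   8/15 ]
Multiply R4 by 15/2.
  [ 1  0   -1     0  |     -3 ]
  [ 0  1  4/3   2/3  |   22/3 ]
  [ 0  0    1  2/15  |  -7/15 ]
  [ 0  0    0     1  |      4 ]
Subtract 2/15 times R4 from R3.
  [ 1  0   -1    0  |    -3 ]
  [ 0  1  4/3  2/3  |  22/3 ]
  [ 0  0    1    0  |    -1 ]
  [ 0  0    0    1  |     4 ]
Subtract 2/3 times R4 from R2.
  [ 1  0   -1  0  |    -3 ]
  [ 0  1  4/3  0  |  14/3 ]
  [ 0  0    1  0  |    -1 ]
  [ 0  0    0  1  |     4 ]
Subtract 4/3 times R3 from R2.
  [ 1  0  -1  0  |  -3 ]
  [ 0  1   0  0  |   6 ]
  [ 0  0   1  0  |  -1 ]
  [ 0  0   0  1  |   4 ]
Add R3 to R1.
  [ 1  0  0  0  |  -4 ]
  [ 0  1  0  0  |   6 ]
  [ 0  0  1  0  |  -1 ]
  [ 0  0  0  1  |   4 ]
Reading off the last column: p = -4, q = 6, r = -1, s = 4.

(-4, 6, -1, 4)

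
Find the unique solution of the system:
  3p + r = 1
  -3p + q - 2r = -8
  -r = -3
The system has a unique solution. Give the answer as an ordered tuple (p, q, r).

(-2/3, -4, 3)

Form the augmented matrix and row-reduce:
  [  3  0   1  |   1 ]
  [ -3  1  -2  |  -8 ]
  [  0  0  -1  |  -3 ]
Multiply R1 by 1/3.
  [  1  0  1/3  |  1/3 ]
  [ -3  1   -2  |   -8 ]
  [  0  0   -1  |   -3 ]
Add 3 times R1 to R2.
  [ 1  0  1/3  |  1/3 ]
  [ 0  1   -1  |   -7 ]
  [ 0  0   -1  |   -3 ]
Multiply R3 by -1.
  [ 1  0  1/3  |  1/3 ]
  [ 0  1   -1  |   -7 ]
  [ 0  0    1  |    3 ]
Add R3 to R2.
  [ 1  0  1/3  |  1/3 ]
  [ 0  1    0  |   -4 ]
  [ 0  0    1  |    3 ]
Subtract 1/3 times R3 from R1.
  [ 1  0  0  |  -2/3 ]
  [ 0  1  0  |    -4 ]
  [ 0  0  1  |     3 ]
Reading off the last column: p = -2/3, q = -4, r = 3.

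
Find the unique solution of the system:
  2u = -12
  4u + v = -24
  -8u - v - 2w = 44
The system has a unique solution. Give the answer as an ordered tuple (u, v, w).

(-6, 0, 2)

Form the augmented matrix and row-reduce:
  [  2   0   0  |  -12 ]
  [  4   1   0  |  -24 ]
  [ -8  -1  -2  |   44 ]
r1 ← 1/2·r1
  [  1   0   0  |   -6 ]
  [  4   1   0  |  -24 ]
  [ -8  -1  -2  |   44 ]
r2 ← r2 − 4·r1
  [  1   0   0  |  -6 ]
  [  0   1   0  |   0 ]
  [ -8  -1  -2  |  44 ]
r3 ← r3 + 8·r1
  [ 1   0   0  |  -6 ]
  [ 0   1   0  |   0 ]
  [ 0  -1  -2  |  -4 ]
r3 ← r3 + r2
  [ 1  0   0  |  -6 ]
  [ 0  1   0  |   0 ]
  [ 0  0  -2  |  -4 ]
r3 ← -1/2·r3
  [ 1  0  0  |  -6 ]
  [ 0  1  0  |   0 ]
  [ 0  0  1  |   2 ]
Reading off the last column: u = -6, v = 0, w = 2.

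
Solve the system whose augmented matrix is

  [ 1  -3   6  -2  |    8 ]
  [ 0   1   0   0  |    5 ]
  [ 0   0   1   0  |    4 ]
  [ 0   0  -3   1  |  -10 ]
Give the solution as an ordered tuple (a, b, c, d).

Add 3 times R3 to R4.
Add 2 times R4 to R1.
Subtract 6 times R3 from R1.
Add 3 times R2 to R1.
Reading off the last column: a = 3, b = 5, c = 4, d = 2.

(3, 5, 4, 2)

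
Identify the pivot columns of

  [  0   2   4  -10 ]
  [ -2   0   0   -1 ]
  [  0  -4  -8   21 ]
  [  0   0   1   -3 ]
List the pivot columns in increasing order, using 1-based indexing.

R1 ↔ R2
  [ -2   0   0   -1 ]
  [  0   2   4  -10 ]
  [  0  -4  -8   21 ]
  [  0   0   1   -3 ]
R1 -> -1/2·R1
  [ 1   0   0  1/2 ]
  [ 0   2   4  -10 ]
  [ 0  -4  -8   21 ]
  [ 0   0   1   -3 ]
R2 -> 1/2·R2
  [ 1   0   0  1/2 ]
  [ 0   1   2   -5 ]
  [ 0  -4  -8   21 ]
  [ 0   0   1   -3 ]
R3 -> R3 + 4·R2
  [ 1  0  0  1/2 ]
  [ 0  1  2   -5 ]
  [ 0  0  0    1 ]
  [ 0  0  1   -3 ]
R3 ↔ R4
  [ 1  0  0  1/2 ]
  [ 0  1  2   -5 ]
  [ 0  0  1   -3 ]
  [ 0  0  0    1 ]
R3 -> R3 + 3·R4
  [ 1  0  0  1/2 ]
  [ 0  1  2   -5 ]
  [ 0  0  1    0 ]
  [ 0  0  0    1 ]
R2 -> R2 + 5·R4
  [ 1  0  0  1/2 ]
  [ 0  1  2    0 ]
  [ 0  0  1    0 ]
  [ 0  0  0    1 ]
R1 -> R1 − 1/2·R4
  [ 1  0  0  0 ]
  [ 0  1  2  0 ]
  [ 0  0  1  0 ]
  [ 0  0  0  1 ]
R2 -> R2 − 2·R3
  [ 1  0  0  0 ]
  [ 0  1  0  0 ]
  [ 0  0  1  0 ]
  [ 0  0  0  1 ]
Pivot columns are the columns containing a leading 1.

1, 2, 3, 4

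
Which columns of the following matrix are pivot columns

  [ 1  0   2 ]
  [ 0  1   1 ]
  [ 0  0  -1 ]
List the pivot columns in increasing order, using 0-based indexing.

0, 1, 2

r3 := -1·r3
  [ 1  0  2 ]
  [ 0  1  1 ]
  [ 0  0  1 ]
r2 := r2 − r3
  [ 1  0  2 ]
  [ 0  1  0 ]
  [ 0  0  1 ]
r1 := r1 − 2·r3
  [ 1  0  0 ]
  [ 0  1  0 ]
  [ 0  0  1 ]
Pivot columns are the columns containing a leading 1.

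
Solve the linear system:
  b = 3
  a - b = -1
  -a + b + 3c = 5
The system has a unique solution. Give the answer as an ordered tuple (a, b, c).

Form the augmented matrix and row-reduce:
  [  0   1  0  |   3 ]
  [  1  -1  0  |  -1 ]
  [ -1   1  3  |   5 ]
ρ1 <=> ρ2
  [  1  -1  0  |  -1 ]
  [  0   1  0  |   3 ]
  [ -1   1  3  |   5 ]
ρ3 ← ρ3 + ρ1
  [ 1  -1  0  |  -1 ]
  [ 0   1  0  |   3 ]
  [ 0   0  3  |   4 ]
ρ3 ← 1/3·ρ3
  [ 1  -1  0  |   -1 ]
  [ 0   1  0  |    3 ]
  [ 0   0  1  |  4/3 ]
ρ1 ← ρ1 + ρ2
  [ 1  0  0  |    2 ]
  [ 0  1  0  |    3 ]
  [ 0  0  1  |  4/3 ]
Reading off the last column: a = 2, b = 3, c = 4/3.

(2, 3, 4/3)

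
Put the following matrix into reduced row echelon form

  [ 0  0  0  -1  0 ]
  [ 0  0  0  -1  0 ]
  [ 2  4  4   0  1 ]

[[1, 2, 2, 0, 1/2], [0, 0, 0, 1, 0], [0, 0, 0, 0, 0]]

ρ1 ↔ ρ3
  [ 2  4  4   0  1 ]
  [ 0  0  0  -1  0 ]
  [ 0  0  0  -1  0 ]
ρ1 → 1/2·ρ1
  [ 1  2  2   0  1/2 ]
  [ 0  0  0  -1    0 ]
  [ 0  0  0  -1    0 ]
ρ2 → -1·ρ2
  [ 1  2  2   0  1/2 ]
  [ 0  0  0   1    0 ]
  [ 0  0  0  -1    0 ]
ρ3 → ρ3 + ρ2
  [ 1  2  2  0  1/2 ]
  [ 0  0  0  1    0 ]
  [ 0  0  0  0    0 ]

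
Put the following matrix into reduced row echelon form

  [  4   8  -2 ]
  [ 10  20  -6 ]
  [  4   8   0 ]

[[1, 2, 0], [0, 0, 1], [0, 0, 0]]

r1 ← 1/4·r1
  [  1   2  -1/2 ]
  [ 10  20    -6 ]
  [  4   8     0 ]
r2 ← r2 − 10·r1
  [ 1  2  -1/2 ]
  [ 0  0    -1 ]
  [ 4  8     0 ]
r3 ← r3 − 4·r1
  [ 1  2  -1/2 ]
  [ 0  0    -1 ]
  [ 0  0     2 ]
r2 ← -1·r2
  [ 1  2  -1/2 ]
  [ 0  0     1 ]
  [ 0  0     2 ]
r3 ← r3 − 2·r2
  [ 1  2  -1/2 ]
  [ 0  0     1 ]
  [ 0  0     0 ]
r1 ← r1 + 1/2·r2
  [ 1  2  0 ]
  [ 0  0  1 ]
  [ 0  0  0 ]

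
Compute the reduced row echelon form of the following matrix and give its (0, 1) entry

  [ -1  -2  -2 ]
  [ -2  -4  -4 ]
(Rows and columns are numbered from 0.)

2

Multiply ρ1 by -1.
  [  1   2   2 ]
  [ -2  -4  -4 ]
Add 2 times ρ1 to ρ2.
  [ 1  2  2 ]
  [ 0  0  0 ]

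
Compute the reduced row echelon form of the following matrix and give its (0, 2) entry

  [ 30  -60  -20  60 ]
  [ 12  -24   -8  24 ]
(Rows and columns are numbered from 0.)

-2/3

Multiply ρ1 by 1/30.
Subtract 12 times ρ1 from ρ2.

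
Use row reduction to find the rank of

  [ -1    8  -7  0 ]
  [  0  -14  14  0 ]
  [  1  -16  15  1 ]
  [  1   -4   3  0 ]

r1 ← -1·r1
  [ 1   -8   7  0 ]
  [ 0  -14  14  0 ]
  [ 1  -16  15  1 ]
  [ 1   -4   3  0 ]
r3 ← r3 − r1
  [ 1   -8   7  0 ]
  [ 0  -14  14  0 ]
  [ 0   -8   8  1 ]
  [ 1   -4   3  0 ]
r4 ← r4 − r1
  [ 1   -8   7  0 ]
  [ 0  -14  14  0 ]
  [ 0   -8   8  1 ]
  [ 0    4  -4  0 ]
r2 ← -1/14·r2
  [ 1  -8   7  0 ]
  [ 0   1  -1  0 ]
  [ 0  -8   8  1 ]
  [ 0   4  -4  0 ]
r3 ← r3 + 8·r2
  [ 1  -8   7  0 ]
  [ 0   1  -1  0 ]
  [ 0   0   0  1 ]
  [ 0   4  -4  0 ]
r4 ← r4 − 4·r2
  [ 1  -8   7  0 ]
  [ 0   1  -1  0 ]
  [ 0   0   0  1 ]
  [ 0   0   0  0 ]
r1 ← r1 + 8·r2
  [ 1  0  -1  0 ]
  [ 0  1  -1  0 ]
  [ 0  0   0  1 ]
  [ 0  0   0  0 ]
The reduced form has 3 nonzero rows.

rank = 3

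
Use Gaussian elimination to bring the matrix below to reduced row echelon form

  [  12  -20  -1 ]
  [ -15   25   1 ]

Multiply ρ1 by 1/12.
  [   1  -5/3  -1/12 ]
  [ -15    25      1 ]
Add 15 times ρ1 to ρ2.
  [ 1  -5/3  -1/12 ]
  [ 0     0   -1/4 ]
Multiply ρ2 by -4.
  [ 1  -5/3  -1/12 ]
  [ 0     0      1 ]
Add 1/12 times ρ2 to ρ1.
  [ 1  -5/3  0 ]
  [ 0     0  1 ]

[[1, -5/3, 0], [0, 0, 1]]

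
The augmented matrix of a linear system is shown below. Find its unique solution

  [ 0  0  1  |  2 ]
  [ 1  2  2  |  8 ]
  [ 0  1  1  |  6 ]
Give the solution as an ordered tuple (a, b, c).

(-4, 4, 2)

Swap R1 and R2.
  [ 1  2  2  |  8 ]
  [ 0  0  1  |  2 ]
  [ 0  1  1  |  6 ]
Swap R2 and R3.
  [ 1  2  2  |  8 ]
  [ 0  1  1  |  6 ]
  [ 0  0  1  |  2 ]
Subtract R3 from R2.
  [ 1  2  2  |  8 ]
  [ 0  1  0  |  4 ]
  [ 0  0  1  |  2 ]
Subtract 2 times R3 from R1.
  [ 1  2  0  |  4 ]
  [ 0  1  0  |  4 ]
  [ 0  0  1  |  2 ]
Subtract 2 times R2 from R1.
  [ 1  0  0  |  -4 ]
  [ 0  1  0  |   4 ]
  [ 0  0  1  |   2 ]
Reading off the last column: a = -4, b = 4, c = 2.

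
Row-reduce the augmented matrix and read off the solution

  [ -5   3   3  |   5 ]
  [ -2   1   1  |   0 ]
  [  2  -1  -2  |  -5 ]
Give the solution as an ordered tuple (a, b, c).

(5, 5, 5)

R1 -> -1/5·R1
  [  1  -3/5  -3/5  |  -1 ]
  [ -2     1     1  |   0 ]
  [  2    -1    -2  |  -5 ]
R2 -> R2 + 2·R1
  [ 1  -3/5  -3/5  |  -1 ]
  [ 0  -1/5  -1/5  |  -2 ]
  [ 2    -1    -2  |  -5 ]
R3 -> R3 − 2·R1
  [ 1  -3/5  -3/5  |  -1 ]
  [ 0  -1/5  -1/5  |  -2 ]
  [ 0   1/5  -4/5  |  -3 ]
R2 -> -5·R2
  [ 1  -3/5  -3/5  |  -1 ]
  [ 0     1     1  |  10 ]
  [ 0   1/5  -4/5  |  -3 ]
R3 -> R3 − 1/5·R2
  [ 1  -3/5  -3/5  |  -1 ]
  [ 0     1     1  |  10 ]
  [ 0     0    -1  |  -5 ]
R3 -> -1·R3
  [ 1  -3/5  -3/5  |  -1 ]
  [ 0     1     1  |  10 ]
  [ 0     0     1  |   5 ]
R2 -> R2 − R3
  [ 1  -3/5  -3/5  |  -1 ]
  [ 0     1     0  |   5 ]
  [ 0     0     1  |   5 ]
R1 -> R1 + 3/5·R3
  [ 1  -3/5  0  |  2 ]
  [ 0     1  0  |  5 ]
  [ 0     0  1  |  5 ]
R1 -> R1 + 3/5·R2
  [ 1  0  0  |  5 ]
  [ 0  1  0  |  5 ]
  [ 0  0  1  |  5 ]
Reading off the last column: a = 5, b = 5, c = 5.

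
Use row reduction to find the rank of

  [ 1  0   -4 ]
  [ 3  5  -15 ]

r2 → r2 − 3·r1
  [ 1  0  -4 ]
  [ 0  5  -3 ]
r2 → 1/5·r2
  [ 1  0    -4 ]
  [ 0  1  -3/5 ]
The reduced form has 2 nonzero rows.

rank = 2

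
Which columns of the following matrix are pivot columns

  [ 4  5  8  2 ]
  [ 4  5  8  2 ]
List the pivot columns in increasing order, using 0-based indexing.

ρ1 → 1/4·ρ1
  [ 1  5/4  2  1/2 ]
  [ 4    5  8    2 ]
ρ2 → ρ2 − 4·ρ1
  [ 1  5/4  2  1/2 ]
  [ 0    0  0    0 ]
Pivot columns are the columns containing a leading 1.

0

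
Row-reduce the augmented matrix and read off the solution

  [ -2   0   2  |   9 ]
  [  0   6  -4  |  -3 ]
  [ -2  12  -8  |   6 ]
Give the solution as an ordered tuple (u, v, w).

(-6, -3/2, -3/2)

r1 ← -1/2·r1
  [  1   0  -1  |  -9/2 ]
  [  0   6  -4  |    -3 ]
  [ -2  12  -8  |     6 ]
r3 ← r3 + 2·r1
  [ 1   0   -1  |  -9/2 ]
  [ 0   6   -4  |    -3 ]
  [ 0  12  -10  |    -3 ]
r2 ← 1/6·r2
  [ 1   0    -1  |  -9/2 ]
  [ 0   1  -2/3  |  -1/2 ]
  [ 0  12   -10  |    -3 ]
r3 ← r3 − 12·r2
  [ 1  0    -1  |  -9/2 ]
  [ 0  1  -2/3  |  -1/2 ]
  [ 0  0    -2  |     3 ]
r3 ← -1/2·r3
  [ 1  0    -1  |  -9/2 ]
  [ 0  1  -2/3  |  -1/2 ]
  [ 0  0     1  |  -3/2 ]
r2 ← r2 + 2/3·r3
  [ 1  0  -1  |  -9/2 ]
  [ 0  1   0  |  -3/2 ]
  [ 0  0   1  |  -3/2 ]
r1 ← r1 + r3
  [ 1  0  0  |    -6 ]
  [ 0  1  0  |  -3/2 ]
  [ 0  0  1  |  -3/2 ]
Reading off the last column: u = -6, v = -3/2, w = -3/2.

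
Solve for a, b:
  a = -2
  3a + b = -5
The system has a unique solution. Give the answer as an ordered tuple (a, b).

Form the augmented matrix and row-reduce:
  [ 1  0  |  -2 ]
  [ 3  1  |  -5 ]
R2 := R2 − 3·R1
  [ 1  0  |  -2 ]
  [ 0  1  |   1 ]
Reading off the last column: a = -2, b = 1.

(-2, 1)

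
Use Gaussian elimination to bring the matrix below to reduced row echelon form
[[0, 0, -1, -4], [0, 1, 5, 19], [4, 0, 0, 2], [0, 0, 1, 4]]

R1 <-> R3
  [ 4  0   0   2 ]
  [ 0  1   5  19 ]
  [ 0  0  -1  -4 ]
  [ 0  0   1   4 ]
R1 := 1/4·R1
  [ 1  0   0  1/2 ]
  [ 0  1   5   19 ]
  [ 0  0  -1   -4 ]
  [ 0  0   1    4 ]
R3 := -1·R3
  [ 1  0  0  1/2 ]
  [ 0  1  5   19 ]
  [ 0  0  1    4 ]
  [ 0  0  1    4 ]
R4 := R4 − R3
  [ 1  0  0  1/2 ]
  [ 0  1  5   19 ]
  [ 0  0  1    4 ]
  [ 0  0  0    0 ]
R2 := R2 − 5·R3
  [ 1  0  0  1/2 ]
  [ 0  1  0   -1 ]
  [ 0  0  1    4 ]
  [ 0  0  0    0 ]

[[1, 0, 0, 1/2], [0, 1, 0, -1], [0, 0, 1, 4], [0, 0, 0, 0]]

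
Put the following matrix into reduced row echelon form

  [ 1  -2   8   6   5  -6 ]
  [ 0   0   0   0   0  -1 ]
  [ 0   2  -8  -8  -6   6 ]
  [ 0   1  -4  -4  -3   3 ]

[[1, 0, 0, -2, -1, 0], [0, 1, -4, -4, -3, 0], [0, 0, 0, 0, 0, 1], [0, 0, 0, 0, 0, 0]]

Swap ρ2 and ρ3.
  [ 1  -2   8   6   5  -6 ]
  [ 0   2  -8  -8  -6   6 ]
  [ 0   0   0   0   0  -1 ]
  [ 0   1  -4  -4  -3   3 ]
Multiply ρ2 by 1/2.
  [ 1  -2   8   6   5  -6 ]
  [ 0   1  -4  -4  -3   3 ]
  [ 0   0   0   0   0  -1 ]
  [ 0   1  -4  -4  -3   3 ]
Subtract ρ2 from ρ4.
  [ 1  -2   8   6   5  -6 ]
  [ 0   1  -4  -4  -3   3 ]
  [ 0   0   0   0   0  -1 ]
  [ 0   0   0   0   0   0 ]
Multiply ρ3 by -1.
  [ 1  -2   8   6   5  -6 ]
  [ 0   1  -4  -4  -3   3 ]
  [ 0   0   0   0   0   1 ]
  [ 0   0   0   0   0   0 ]
Subtract 3 times ρ3 from ρ2.
  [ 1  -2   8   6   5  -6 ]
  [ 0   1  -4  -4  -3   0 ]
  [ 0   0   0   0   0   1 ]
  [ 0   0   0   0   0   0 ]
Add 6 times ρ3 to ρ1.
  [ 1  -2   8   6   5  0 ]
  [ 0   1  -4  -4  -3  0 ]
  [ 0   0   0   0   0  1 ]
  [ 0   0   0   0   0  0 ]
Add 2 times ρ2 to ρ1.
  [ 1  0   0  -2  -1  0 ]
  [ 0  1  -4  -4  -3  0 ]
  [ 0  0   0   0   0  1 ]
  [ 0  0   0   0   0  0 ]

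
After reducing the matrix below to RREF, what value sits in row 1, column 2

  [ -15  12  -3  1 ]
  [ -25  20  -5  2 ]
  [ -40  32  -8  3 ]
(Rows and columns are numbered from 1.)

-4/5

Multiply R1 by -1/15.
  [   1  -4/5  1/5  -1/15 ]
  [ -25    20   -5      2 ]
  [ -40    32   -8      3 ]
Add 25 times R1 to R2.
  [   1  -4/5  1/5  -1/15 ]
  [   0     0    0    1/3 ]
  [ -40    32   -8      3 ]
Add 40 times R1 to R3.
  [ 1  -4/5  1/5  -1/15 ]
  [ 0     0    0    1/3 ]
  [ 0     0    0    1/3 ]
Multiply R2 by 3.
  [ 1  -4/5  1/5  -1/15 ]
  [ 0     0    0      1 ]
  [ 0     0    0    1/3 ]
Subtract 1/3 times R2 from R3.
  [ 1  -4/5  1/5  -1/15 ]
  [ 0     0    0      1 ]
  [ 0     0    0      0 ]
Add 1/15 times R2 to R1.
  [ 1  -4/5  1/5  0 ]
  [ 0     0    0  1 ]
  [ 0     0    0  0 ]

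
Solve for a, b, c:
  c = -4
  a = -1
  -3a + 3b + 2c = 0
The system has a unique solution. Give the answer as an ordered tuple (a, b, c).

(-1, 5/3, -4)

Form the augmented matrix and row-reduce:
  [  0  0  1  |  -4 ]
  [  1  0  0  |  -1 ]
  [ -3  3  2  |   0 ]
Swap r1 and r2.
  [  1  0  0  |  -1 ]
  [  0  0  1  |  -4 ]
  [ -3  3  2  |   0 ]
Add 3 times r1 to r3.
  [ 1  0  0  |  -1 ]
  [ 0  0  1  |  -4 ]
  [ 0  3  2  |  -3 ]
Swap r2 and r3.
  [ 1  0  0  |  -1 ]
  [ 0  3  2  |  -3 ]
  [ 0  0  1  |  -4 ]
Multiply r2 by 1/3.
  [ 1  0    0  |  -1 ]
  [ 0  1  2/3  |  -1 ]
  [ 0  0    1  |  -4 ]
Subtract 2/3 times r3 from r2.
  [ 1  0  0  |   -1 ]
  [ 0  1  0  |  5/3 ]
  [ 0  0  1  |   -4 ]
Reading off the last column: a = -1, b = 5/3, c = -4.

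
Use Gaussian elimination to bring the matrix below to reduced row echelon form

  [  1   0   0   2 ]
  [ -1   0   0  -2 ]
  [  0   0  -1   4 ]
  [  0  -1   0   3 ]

[[1, 0, 0, 2], [0, 1, 0, -3], [0, 0, 1, -4], [0, 0, 0, 0]]

R2 → R2 + R1
  [ 1   0   0  2 ]
  [ 0   0   0  0 ]
  [ 0   0  -1  4 ]
  [ 0  -1   0  3 ]
R2 ↔ R4
  [ 1   0   0  2 ]
  [ 0  -1   0  3 ]
  [ 0   0  -1  4 ]
  [ 0   0   0  0 ]
R2 → -1·R2
  [ 1  0   0   2 ]
  [ 0  1   0  -3 ]
  [ 0  0  -1   4 ]
  [ 0  0   0   0 ]
R3 → -1·R3
  [ 1  0  0   2 ]
  [ 0  1  0  -3 ]
  [ 0  0  1  -4 ]
  [ 0  0  0   0 ]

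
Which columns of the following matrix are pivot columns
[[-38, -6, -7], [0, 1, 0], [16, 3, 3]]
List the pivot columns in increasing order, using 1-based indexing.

1, 2, 3

R1 := -1/38·R1
  [  1  3/19  7/38 ]
  [  0     1     0 ]
  [ 16     3     3 ]
R3 := R3 − 16·R1
  [ 1  3/19  7/38 ]
  [ 0     1     0 ]
  [ 0  9/19  1/19 ]
R3 := R3 − 9/19·R2
  [ 1  3/19  7/38 ]
  [ 0     1     0 ]
  [ 0     0  1/19 ]
R3 := 19·R3
  [ 1  3/19  7/38 ]
  [ 0     1     0 ]
  [ 0     0     1 ]
R1 := R1 − 7/38·R3
  [ 1  3/19  0 ]
  [ 0     1  0 ]
  [ 0     0  1 ]
R1 := R1 − 3/19·R2
  [ 1  0  0 ]
  [ 0  1  0 ]
  [ 0  0  1 ]
Pivot columns are the columns containing a leading 1.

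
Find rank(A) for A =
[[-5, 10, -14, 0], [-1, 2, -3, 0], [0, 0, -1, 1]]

rank = 3

R1 → -1/5·R1
  [  1  -2  14/5  0 ]
  [ -1   2    -3  0 ]
  [  0   0    -1  1 ]
R2 → R2 + R1
  [ 1  -2  14/5  0 ]
  [ 0   0  -1/5  0 ]
  [ 0   0    -1  1 ]
R2 → -5·R2
  [ 1  -2  14/5  0 ]
  [ 0   0     1  0 ]
  [ 0   0    -1  1 ]
R3 → R3 + R2
  [ 1  -2  14/5  0 ]
  [ 0   0     1  0 ]
  [ 0   0     0  1 ]
R1 → R1 − 14/5·R2
  [ 1  -2  0  0 ]
  [ 0   0  1  0 ]
  [ 0   0  0  1 ]
The reduced form has 3 nonzero rows.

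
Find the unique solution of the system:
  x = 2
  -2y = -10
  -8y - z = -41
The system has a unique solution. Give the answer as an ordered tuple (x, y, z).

(2, 5, 1)

Form the augmented matrix and row-reduce:
  [ 1   0   0  |    2 ]
  [ 0  -2   0  |  -10 ]
  [ 0  -8  -1  |  -41 ]
ρ2 -> -1/2·ρ2
  [ 1   0   0  |    2 ]
  [ 0   1   0  |    5 ]
  [ 0  -8  -1  |  -41 ]
ρ3 -> ρ3 + 8·ρ2
  [ 1  0   0  |   2 ]
  [ 0  1   0  |   5 ]
  [ 0  0  -1  |  -1 ]
ρ3 -> -1·ρ3
  [ 1  0  0  |  2 ]
  [ 0  1  0  |  5 ]
  [ 0  0  1  |  1 ]
Reading off the last column: x = 2, y = 5, z = 1.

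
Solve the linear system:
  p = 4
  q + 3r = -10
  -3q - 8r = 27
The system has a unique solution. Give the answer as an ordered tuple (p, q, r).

Form the augmented matrix and row-reduce:
  [ 1   0   0  |    4 ]
  [ 0   1   3  |  -10 ]
  [ 0  -3  -8  |   27 ]
Add 3 times ρ2 to ρ3.
  [ 1  0  0  |    4 ]
  [ 0  1  3  |  -10 ]
  [ 0  0  1  |   -3 ]
Subtract 3 times ρ3 from ρ2.
  [ 1  0  0  |   4 ]
  [ 0  1  0  |  -1 ]
  [ 0  0  1  |  -3 ]
Reading off the last column: p = 4, q = -1, r = -3.

(4, -1, -3)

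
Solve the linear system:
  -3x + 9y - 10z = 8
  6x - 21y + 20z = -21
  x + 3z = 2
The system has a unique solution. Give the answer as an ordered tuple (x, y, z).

(-1, 5/3, 1)

Form the augmented matrix and row-reduce:
  [ -3    9  -10  |    8 ]
  [  6  -21   20  |  -21 ]
  [  1    0    3  |    2 ]
ρ1 -> -1/3·ρ1
  [ 1   -3  10/3  |  -8/3 ]
  [ 6  -21    20  |   -21 ]
  [ 1    0     3  |     2 ]
ρ2 -> ρ2 − 6·ρ1
  [ 1  -3  10/3  |  -8/3 ]
  [ 0  -3     0  |    -5 ]
  [ 1   0     3  |     2 ]
ρ3 -> ρ3 − ρ1
  [ 1  -3  10/3  |  -8/3 ]
  [ 0  -3     0  |    -5 ]
  [ 0   3  -1/3  |  14/3 ]
ρ2 -> -1/3·ρ2
  [ 1  -3  10/3  |  -8/3 ]
  [ 0   1     0  |   5/3 ]
  [ 0   3  -1/3  |  14/3 ]
ρ3 -> ρ3 − 3·ρ2
  [ 1  -3  10/3  |  -8/3 ]
  [ 0   1     0  |   5/3 ]
  [ 0   0  -1/3  |  -1/3 ]
ρ3 -> -3·ρ3
  [ 1  -3  10/3  |  -8/3 ]
  [ 0   1     0  |   5/3 ]
  [ 0   0     1  |     1 ]
ρ1 -> ρ1 − 10/3·ρ3
  [ 1  -3  0  |   -6 ]
  [ 0   1  0  |  5/3 ]
  [ 0   0  1  |    1 ]
ρ1 -> ρ1 + 3·ρ2
  [ 1  0  0  |   -1 ]
  [ 0  1  0  |  5/3 ]
  [ 0  0  1  |    1 ]
Reading off the last column: x = -1, y = 5/3, z = 1.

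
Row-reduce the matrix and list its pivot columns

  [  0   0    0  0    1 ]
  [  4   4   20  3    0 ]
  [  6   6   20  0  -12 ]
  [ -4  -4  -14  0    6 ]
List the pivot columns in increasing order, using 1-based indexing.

1, 3, 4, 5

R1 ↔ R2
  [  4   4   20  3    0 ]
  [  0   0    0  0    1 ]
  [  6   6   20  0  -12 ]
  [ -4  -4  -14  0    6 ]
R1 -> 1/4·R1
  [  1   1    5  3/4    0 ]
  [  0   0    0    0    1 ]
  [  6   6   20    0  -12 ]
  [ -4  -4  -14    0    6 ]
R3 -> R3 − 6·R1
  [  1   1    5   3/4    0 ]
  [  0   0    0     0    1 ]
  [  0   0  -10  -9/2  -12 ]
  [ -4  -4  -14     0    6 ]
R4 -> R4 + 4·R1
  [ 1  1    5   3/4    0 ]
  [ 0  0    0     0    1 ]
  [ 0  0  -10  -9/2  -12 ]
  [ 0  0    6     3    6 ]
R2 ↔ R3
  [ 1  1    5   3/4    0 ]
  [ 0  0  -10  -9/2  -12 ]
  [ 0  0    0     0    1 ]
  [ 0  0    6     3    6 ]
R2 -> -1/10·R2
  [ 1  1  5   3/4    0 ]
  [ 0  0  1  9/20  6/5 ]
  [ 0  0  0     0    1 ]
  [ 0  0  6     3    6 ]
R4 -> R4 − 6·R2
  [ 1  1  5   3/4     0 ]
  [ 0  0  1  9/20   6/5 ]
  [ 0  0  0     0     1 ]
  [ 0  0  0  3/10  -6/5 ]
R3 ↔ R4
  [ 1  1  5   3/4     0 ]
  [ 0  0  1  9/20   6/5 ]
  [ 0  0  0  3/10  -6/5 ]
  [ 0  0  0     0     1 ]
R3 -> 10/3·R3
  [ 1  1  5   3/4    0 ]
  [ 0  0  1  9/20  6/5 ]
  [ 0  0  0     1   -4 ]
  [ 0  0  0     0    1 ]
R3 -> R3 + 4·R4
  [ 1  1  5   3/4    0 ]
  [ 0  0  1  9/20  6/5 ]
  [ 0  0  0     1    0 ]
  [ 0  0  0     0    1 ]
R2 -> R2 − 6/5·R4
  [ 1  1  5   3/4  0 ]
  [ 0  0  1  9/20  0 ]
  [ 0  0  0     1  0 ]
  [ 0  0  0     0  1 ]
R2 -> R2 − 9/20·R3
  [ 1  1  5  3/4  0 ]
  [ 0  0  1    0  0 ]
  [ 0  0  0    1  0 ]
  [ 0  0  0    0  1 ]
R1 -> R1 − 3/4·R3
  [ 1  1  5  0  0 ]
  [ 0  0  1  0  0 ]
  [ 0  0  0  1  0 ]
  [ 0  0  0  0  1 ]
R1 -> R1 − 5·R2
  [ 1  1  0  0  0 ]
  [ 0  0  1  0  0 ]
  [ 0  0  0  1  0 ]
  [ 0  0  0  0  1 ]
Pivot columns are the columns containing a leading 1.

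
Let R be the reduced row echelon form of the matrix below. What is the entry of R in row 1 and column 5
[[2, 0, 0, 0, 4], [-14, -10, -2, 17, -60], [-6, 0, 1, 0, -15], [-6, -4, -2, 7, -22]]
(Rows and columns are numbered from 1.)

2

R1 → 1/2·R1
  [   1    0   0   0    2 ]
  [ -14  -10  -2  17  -60 ]
  [  -6    0   1   0  -15 ]
  [  -6   -4  -2   7  -22 ]
R2 → R2 + 14·R1
  [  1    0   0   0    2 ]
  [  0  -10  -2  17  -32 ]
  [ -6    0   1   0  -15 ]
  [ -6   -4  -2   7  -22 ]
R3 → R3 + 6·R1
  [  1    0   0   0    2 ]
  [  0  -10  -2  17  -32 ]
  [  0    0   1   0   -3 ]
  [ -6   -4  -2   7  -22 ]
R4 → R4 + 6·R1
  [ 1    0   0   0    2 ]
  [ 0  -10  -2  17  -32 ]
  [ 0    0   1   0   -3 ]
  [ 0   -4  -2   7  -10 ]
R2 → -1/10·R2
  [ 1   0    0       0     2 ]
  [ 0   1  1/5  -17/10  16/5 ]
  [ 0   0    1       0    -3 ]
  [ 0  -4   -2       7   -10 ]
R4 → R4 + 4·R2
  [ 1  0     0       0     2 ]
  [ 0  1   1/5  -17/10  16/5 ]
  [ 0  0     1       0    -3 ]
  [ 0  0  -6/5     1/5  14/5 ]
R4 → R4 + 6/5·R3
  [ 1  0    0       0     2 ]
  [ 0  1  1/5  -17/10  16/5 ]
  [ 0  0    1       0    -3 ]
  [ 0  0    0     1/5  -4/5 ]
R4 → 5·R4
  [ 1  0    0       0     2 ]
  [ 0  1  1/5  -17/10  16/5 ]
  [ 0  0    1       0    -3 ]
  [ 0  0    0       1    -4 ]
R2 → R2 + 17/10·R4
  [ 1  0    0  0      2 ]
  [ 0  1  1/5  0  -18/5 ]
  [ 0  0    1  0     -3 ]
  [ 0  0    0  1     -4 ]
R2 → R2 − 1/5·R3
  [ 1  0  0  0   2 ]
  [ 0  1  0  0  -3 ]
  [ 0  0  1  0  -3 ]
  [ 0  0  0  1  -4 ]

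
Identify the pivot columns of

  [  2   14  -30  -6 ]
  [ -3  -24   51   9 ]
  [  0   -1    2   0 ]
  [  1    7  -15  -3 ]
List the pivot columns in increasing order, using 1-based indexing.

ρ1 -> 1/2·ρ1
ρ2 -> ρ2 + 3·ρ1
ρ4 -> ρ4 − ρ1
ρ2 -> -1/3·ρ2
ρ3 -> ρ3 + ρ2
ρ1 -> ρ1 − 7·ρ2
Pivot columns are the columns containing a leading 1.

1, 2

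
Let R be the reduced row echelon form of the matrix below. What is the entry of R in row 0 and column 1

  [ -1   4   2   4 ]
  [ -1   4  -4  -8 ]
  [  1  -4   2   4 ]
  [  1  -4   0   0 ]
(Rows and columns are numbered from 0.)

-4

Multiply R1 by -1.
  [  1  -4  -2  -4 ]
  [ -1   4  -4  -8 ]
  [  1  -4   2   4 ]
  [  1  -4   0   0 ]
Add R1 to R2.
  [ 1  -4  -2   -4 ]
  [ 0   0  -6  -12 ]
  [ 1  -4   2    4 ]
  [ 1  -4   0    0 ]
Subtract R1 from R3.
  [ 1  -4  -2   -4 ]
  [ 0   0  -6  -12 ]
  [ 0   0   4    8 ]
  [ 1  -4   0    0 ]
Subtract R1 from R4.
  [ 1  -4  -2   -4 ]
  [ 0   0  -6  -12 ]
  [ 0   0   4    8 ]
  [ 0   0   2    4 ]
Multiply R2 by -1/6.
  [ 1  -4  -2  -4 ]
  [ 0   0   1   2 ]
  [ 0   0   4   8 ]
  [ 0   0   2   4 ]
Subtract 4 times R2 from R3.
  [ 1  -4  -2  -4 ]
  [ 0   0   1   2 ]
  [ 0   0   0   0 ]
  [ 0   0   2   4 ]
Subtract 2 times R2 from R4.
  [ 1  -4  -2  -4 ]
  [ 0   0   1   2 ]
  [ 0   0   0   0 ]
  [ 0   0   0   0 ]
Add 2 times R2 to R1.
  [ 1  -4  0  0 ]
  [ 0   0  1  2 ]
  [ 0   0  0  0 ]
  [ 0   0  0  0 ]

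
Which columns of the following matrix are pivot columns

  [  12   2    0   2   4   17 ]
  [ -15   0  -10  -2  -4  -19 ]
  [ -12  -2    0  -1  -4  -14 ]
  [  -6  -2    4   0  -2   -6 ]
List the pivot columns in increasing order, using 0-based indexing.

R1 → 1/12·R1
  [   1  1/6    0  1/6  1/3  17/12 ]
  [ -15    0  -10   -2   -4    -19 ]
  [ -12   -2    0   -1   -4    -14 ]
  [  -6   -2    4    0   -2     -6 ]
R2 → R2 + 15·R1
  [   1  1/6    0  1/6  1/3  17/12 ]
  [   0  5/2  -10  1/2    1    9/4 ]
  [ -12   -2    0   -1   -4    -14 ]
  [  -6   -2    4    0   -2     -6 ]
R3 → R3 + 12·R1
  [  1  1/6    0  1/6  1/3  17/12 ]
  [  0  5/2  -10  1/2    1    9/4 ]
  [  0    0    0    1    0      3 ]
  [ -6   -2    4    0   -2     -6 ]
R4 → R4 + 6·R1
  [ 1  1/6    0  1/6  1/3  17/12 ]
  [ 0  5/2  -10  1/2    1    9/4 ]
  [ 0    0    0    1    0      3 ]
  [ 0   -1    4    1    0    5/2 ]
R2 → 2/5·R2
  [ 1  1/6   0  1/6  1/3  17/12 ]
  [ 0    1  -4  1/5  2/5   9/10 ]
  [ 0    0   0    1    0      3 ]
  [ 0   -1   4    1    0    5/2 ]
R4 → R4 + R2
  [ 1  1/6   0  1/6  1/3  17/12 ]
  [ 0    1  -4  1/5  2/5   9/10 ]
  [ 0    0   0    1    0      3 ]
  [ 0    0   0  6/5  2/5   17/5 ]
R4 → R4 − 6/5·R3
  [ 1  1/6   0  1/6  1/3  17/12 ]
  [ 0    1  -4  1/5  2/5   9/10 ]
  [ 0    0   0    1    0      3 ]
  [ 0    0   0    0  2/5   -1/5 ]
R4 → 5/2·R4
  [ 1  1/6   0  1/6  1/3  17/12 ]
  [ 0    1  -4  1/5  2/5   9/10 ]
  [ 0    0   0    1    0      3 ]
  [ 0    0   0    0    1   -1/2 ]
R2 → R2 − 2/5·R4
  [ 1  1/6   0  1/6  1/3  17/12 ]
  [ 0    1  -4  1/5    0  11/10 ]
  [ 0    0   0    1    0      3 ]
  [ 0    0   0    0    1   -1/2 ]
R1 → R1 − 1/3·R4
  [ 1  1/6   0  1/6  0  19/12 ]
  [ 0    1  -4  1/5  0  11/10 ]
  [ 0    0   0    1  0      3 ]
  [ 0    0   0    0  1   -1/2 ]
R2 → R2 − 1/5·R3
  [ 1  1/6   0  1/6  0  19/12 ]
  [ 0    1  -4    0  0    1/2 ]
  [ 0    0   0    1  0      3 ]
  [ 0    0   0    0  1   -1/2 ]
R1 → R1 − 1/6·R3
  [ 1  1/6   0  0  0  13/12 ]
  [ 0    1  -4  0  0    1/2 ]
  [ 0    0   0  1  0      3 ]
  [ 0    0   0  0  1   -1/2 ]
R1 → R1 − 1/6·R2
  [ 1  0  2/3  0  0     1 ]
  [ 0  1   -4  0  0   1/2 ]
  [ 0  0    0  1  0     3 ]
  [ 0  0    0  0  1  -1/2 ]
Pivot columns are the columns containing a leading 1.

0, 1, 3, 4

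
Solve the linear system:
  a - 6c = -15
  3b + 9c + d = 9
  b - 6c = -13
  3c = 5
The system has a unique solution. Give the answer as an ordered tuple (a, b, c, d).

(-5, -3, 5/3, 3)

Form the augmented matrix and row-reduce:
  [ 1  0  -6  0  |  -15 ]
  [ 0  3   9  1  |    9 ]
  [ 0  1  -6  0  |  -13 ]
  [ 0  0   3  0  |    5 ]
ρ2 := 1/3·ρ2
  [ 1  0  -6    0  |  -15 ]
  [ 0  1   3  1/3  |    3 ]
  [ 0  1  -6    0  |  -13 ]
  [ 0  0   3    0  |    5 ]
ρ3 := ρ3 − ρ2
  [ 1  0  -6     0  |  -15 ]
  [ 0  1   3   1/3  |    3 ]
  [ 0  0  -9  -1/3  |  -16 ]
  [ 0  0   3     0  |    5 ]
ρ3 := -1/9·ρ3
  [ 1  0  -6     0  |   -15 ]
  [ 0  1   3   1/3  |     3 ]
  [ 0  0   1  1/27  |  16/9 ]
  [ 0  0   3     0  |     5 ]
ρ4 := ρ4 − 3·ρ3
  [ 1  0  -6     0  |   -15 ]
  [ 0  1   3   1/3  |     3 ]
  [ 0  0   1  1/27  |  16/9 ]
  [ 0  0   0  -1/9  |  -1/3 ]
ρ4 := -9·ρ4
  [ 1  0  -6     0  |   -15 ]
  [ 0  1   3   1/3  |     3 ]
  [ 0  0   1  1/27  |  16/9 ]
  [ 0  0   0     1  |     3 ]
ρ3 := ρ3 − 1/27·ρ4
  [ 1  0  -6    0  |  -15 ]
  [ 0  1   3  1/3  |    3 ]
  [ 0  0   1    0  |  5/3 ]
  [ 0  0   0    1  |    3 ]
ρ2 := ρ2 − 1/3·ρ4
  [ 1  0  -6  0  |  -15 ]
  [ 0  1   3  0  |    2 ]
  [ 0  0   1  0  |  5/3 ]
  [ 0  0   0  1  |    3 ]
ρ2 := ρ2 − 3·ρ3
  [ 1  0  -6  0  |  -15 ]
  [ 0  1   0  0  |   -3 ]
  [ 0  0   1  0  |  5/3 ]
  [ 0  0   0  1  |    3 ]
ρ1 := ρ1 + 6·ρ3
  [ 1  0  0  0  |   -5 ]
  [ 0  1  0  0  |   -3 ]
  [ 0  0  1  0  |  5/3 ]
  [ 0  0  0  1  |    3 ]
Reading off the last column: a = -5, b = -3, c = 5/3, d = 3.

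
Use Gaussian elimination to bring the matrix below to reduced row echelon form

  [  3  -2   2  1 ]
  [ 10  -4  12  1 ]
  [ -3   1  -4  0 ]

[[1, 0, 2, 0], [0, 1, 2, 0], [0, 0, 0, 1]]

R1 ← 1/3·R1
  [  1  -2/3  2/3  1/3 ]
  [ 10    -4   12    1 ]
  [ -3     1   -4    0 ]
R2 ← R2 − 10·R1
  [  1  -2/3   2/3   1/3 ]
  [  0   8/3  16/3  -7/3 ]
  [ -3     1    -4     0 ]
R3 ← R3 + 3·R1
  [ 1  -2/3   2/3   1/3 ]
  [ 0   8/3  16/3  -7/3 ]
  [ 0    -1    -2     1 ]
R2 ← 3/8·R2
  [ 1  -2/3  2/3   1/3 ]
  [ 0     1    2  -7/8 ]
  [ 0    -1   -2     1 ]
R3 ← R3 + R2
  [ 1  -2/3  2/3   1/3 ]
  [ 0     1    2  -7/8 ]
  [ 0     0    0   1/8 ]
R3 ← 8·R3
  [ 1  -2/3  2/3   1/3 ]
  [ 0     1    2  -7/8 ]
  [ 0     0    0     1 ]
R2 ← R2 + 7/8·R3
  [ 1  -2/3  2/3  1/3 ]
  [ 0     1    2    0 ]
  [ 0     0    0    1 ]
R1 ← R1 − 1/3·R3
  [ 1  -2/3  2/3  0 ]
  [ 0     1    2  0 ]
  [ 0     0    0  1 ]
R1 ← R1 + 2/3·R2
  [ 1  0  2  0 ]
  [ 0  1  2  0 ]
  [ 0  0  0  1 ]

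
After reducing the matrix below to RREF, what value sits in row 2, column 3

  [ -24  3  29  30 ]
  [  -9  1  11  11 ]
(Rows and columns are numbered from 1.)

-1

R1 -> -1/24·R1
  [  1  -1/8  -29/24  -5/4 ]
  [ -9     1      11    11 ]
R2 -> R2 + 9·R1
  [ 1  -1/8  -29/24  -5/4 ]
  [ 0  -1/8     1/8  -1/4 ]
R2 -> -8·R2
  [ 1  -1/8  -29/24  -5/4 ]
  [ 0     1      -1     2 ]
R1 -> R1 + 1/8·R2
  [ 1  0  -4/3  -1 ]
  [ 0  1    -1   2 ]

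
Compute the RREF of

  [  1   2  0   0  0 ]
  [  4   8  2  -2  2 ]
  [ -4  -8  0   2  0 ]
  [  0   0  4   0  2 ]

[[1, 2, 0, 0, 0], [0, 0, 1, 0, 0], [0, 0, 0, 1, 0], [0, 0, 0, 0, 1]]

ρ2 → ρ2 − 4·ρ1
  [  1   2  0   0  0 ]
  [  0   0  2  -2  2 ]
  [ -4  -8  0   2  0 ]
  [  0   0  4   0  2 ]
ρ3 → ρ3 + 4·ρ1
  [ 1  2  0   0  0 ]
  [ 0  0  2  -2  2 ]
  [ 0  0  0   2  0 ]
  [ 0  0  4   0  2 ]
ρ2 → 1/2·ρ2
  [ 1  2  0   0  0 ]
  [ 0  0  1  -1  1 ]
  [ 0  0  0   2  0 ]
  [ 0  0  4   0  2 ]
ρ4 → ρ4 − 4·ρ2
  [ 1  2  0   0   0 ]
  [ 0  0  1  -1   1 ]
  [ 0  0  0   2   0 ]
  [ 0  0  0   4  -2 ]
ρ3 → 1/2·ρ3
  [ 1  2  0   0   0 ]
  [ 0  0  1  -1   1 ]
  [ 0  0  0   1   0 ]
  [ 0  0  0   4  -2 ]
ρ4 → ρ4 − 4·ρ3
  [ 1  2  0   0   0 ]
  [ 0  0  1  -1   1 ]
  [ 0  0  0   1   0 ]
  [ 0  0  0   0  -2 ]
ρ4 → -1/2·ρ4
  [ 1  2  0   0  0 ]
  [ 0  0  1  -1  1 ]
  [ 0  0  0   1  0 ]
  [ 0  0  0   0  1 ]
ρ2 → ρ2 − ρ4
  [ 1  2  0   0  0 ]
  [ 0  0  1  -1  0 ]
  [ 0  0  0   1  0 ]
  [ 0  0  0   0  1 ]
ρ2 → ρ2 + ρ3
  [ 1  2  0  0  0 ]
  [ 0  0  1  0  0 ]
  [ 0  0  0  1  0 ]
  [ 0  0  0  0  1 ]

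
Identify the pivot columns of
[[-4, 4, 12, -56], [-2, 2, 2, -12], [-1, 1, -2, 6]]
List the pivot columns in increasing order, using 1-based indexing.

R1 ← -1/4·R1
  [  1  -1  -3   14 ]
  [ -2   2   2  -12 ]
  [ -1   1  -2    6 ]
R2 ← R2 + 2·R1
  [  1  -1  -3  14 ]
  [  0   0  -4  16 ]
  [ -1   1  -2   6 ]
R3 ← R3 + R1
  [ 1  -1  -3  14 ]
  [ 0   0  -4  16 ]
  [ 0   0  -5  20 ]
R2 ← -1/4·R2
  [ 1  -1  -3  14 ]
  [ 0   0   1  -4 ]
  [ 0   0  -5  20 ]
R3 ← R3 + 5·R2
  [ 1  -1  -3  14 ]
  [ 0   0   1  -4 ]
  [ 0   0   0   0 ]
R1 ← R1 + 3·R2
  [ 1  -1  0   2 ]
  [ 0   0  1  -4 ]
  [ 0   0  0   0 ]
Pivot columns are the columns containing a leading 1.

1, 3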